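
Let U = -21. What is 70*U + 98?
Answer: -1372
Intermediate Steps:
70*U + 98 = 70*(-21) + 98 = -1470 + 98 = -1372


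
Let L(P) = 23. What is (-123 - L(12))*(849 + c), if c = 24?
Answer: -127458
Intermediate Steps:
(-123 - L(12))*(849 + c) = (-123 - 1*23)*(849 + 24) = (-123 - 23)*873 = -146*873 = -127458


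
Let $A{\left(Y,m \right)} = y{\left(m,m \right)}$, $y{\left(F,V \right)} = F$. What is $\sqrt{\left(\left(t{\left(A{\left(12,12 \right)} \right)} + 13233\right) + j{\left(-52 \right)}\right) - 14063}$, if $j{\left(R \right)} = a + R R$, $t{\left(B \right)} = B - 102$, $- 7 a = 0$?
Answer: $2 \sqrt{446} \approx 42.237$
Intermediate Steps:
$A{\left(Y,m \right)} = m$
$a = 0$ ($a = \left(- \frac{1}{7}\right) 0 = 0$)
$t{\left(B \right)} = -102 + B$
$j{\left(R \right)} = R^{2}$ ($j{\left(R \right)} = 0 + R R = 0 + R^{2} = R^{2}$)
$\sqrt{\left(\left(t{\left(A{\left(12,12 \right)} \right)} + 13233\right) + j{\left(-52 \right)}\right) - 14063} = \sqrt{\left(\left(\left(-102 + 12\right) + 13233\right) + \left(-52\right)^{2}\right) - 14063} = \sqrt{\left(\left(-90 + 13233\right) + 2704\right) - 14063} = \sqrt{\left(13143 + 2704\right) - 14063} = \sqrt{15847 - 14063} = \sqrt{1784} = 2 \sqrt{446}$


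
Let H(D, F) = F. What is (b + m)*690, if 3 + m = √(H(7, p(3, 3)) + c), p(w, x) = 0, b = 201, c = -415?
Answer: 136620 + 690*I*√415 ≈ 1.3662e+5 + 14056.0*I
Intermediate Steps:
m = -3 + I*√415 (m = -3 + √(0 - 415) = -3 + √(-415) = -3 + I*√415 ≈ -3.0 + 20.372*I)
(b + m)*690 = (201 + (-3 + I*√415))*690 = (198 + I*√415)*690 = 136620 + 690*I*√415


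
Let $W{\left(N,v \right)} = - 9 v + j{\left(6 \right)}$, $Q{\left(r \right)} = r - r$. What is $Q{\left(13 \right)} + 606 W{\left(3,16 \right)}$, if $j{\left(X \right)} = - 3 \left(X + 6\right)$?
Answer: $-109080$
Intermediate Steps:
$Q{\left(r \right)} = 0$
$j{\left(X \right)} = -18 - 3 X$ ($j{\left(X \right)} = - 3 \left(6 + X\right) = -18 - 3 X$)
$W{\left(N,v \right)} = -36 - 9 v$ ($W{\left(N,v \right)} = - 9 v - 36 = -36 - 9 v$)
$Q{\left(13 \right)} + 606 W{\left(3,16 \right)} = 0 + 606 \left(-36 - 144\right) = 0 + 606 \left(-180\right) = 0 - 109080 = -109080$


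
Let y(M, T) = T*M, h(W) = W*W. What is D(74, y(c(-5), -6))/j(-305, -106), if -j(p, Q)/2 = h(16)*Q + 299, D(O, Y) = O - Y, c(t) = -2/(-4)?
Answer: 77/53674 ≈ 0.0014346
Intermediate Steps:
c(t) = 1/2 (c(t) = -2*(-1/4) = 1/2)
h(W) = W**2
y(M, T) = M*T
j(p, Q) = -598 - 512*Q (j(p, Q) = -2*(16**2*Q + 299) = -2*(256*Q + 299) = -2*(299 + 256*Q) = -598 - 512*Q)
D(74, y(c(-5), -6))/j(-305, -106) = (74 - (-6)/2)/(-598 - 512*(-106)) = (74 - 1*(-3))/(-598 + 54272) = (74 + 3)/53674 = 77*(1/53674) = 77/53674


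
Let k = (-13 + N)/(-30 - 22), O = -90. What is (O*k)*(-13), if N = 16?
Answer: -135/2 ≈ -67.500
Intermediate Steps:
k = -3/52 (k = (-13 + 16)/(-30 - 22) = 3/(-52) = 3*(-1/52) = -3/52 ≈ -0.057692)
(O*k)*(-13) = -90*(-3/52)*(-13) = (135/26)*(-13) = -135/2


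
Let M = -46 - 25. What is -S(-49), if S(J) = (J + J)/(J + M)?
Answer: -49/60 ≈ -0.81667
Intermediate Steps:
M = -71
S(J) = 2*J/(-71 + J) (S(J) = (J + J)/(J - 71) = (2*J)/(-71 + J) = 2*J/(-71 + J))
-S(-49) = -2*(-49)/(-71 - 49) = -2*(-49)/(-120) = -2*(-49)*(-1)/120 = -1*49/60 = -49/60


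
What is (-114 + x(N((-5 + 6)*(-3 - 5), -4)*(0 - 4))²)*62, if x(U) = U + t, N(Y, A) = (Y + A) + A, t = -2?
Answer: 231260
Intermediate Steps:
N(Y, A) = Y + 2*A (N(Y, A) = (A + Y) + A = Y + 2*A)
x(U) = -2 + U (x(U) = U - 2 = -2 + U)
(-114 + x(N((-5 + 6)*(-3 - 5), -4)*(0 - 4))²)*62 = (-114 + (-2 + ((-5 + 6)*(-3 - 5) + 2*(-4))*(0 - 4))²)*62 = (-114 + (-2 + (1*(-8) - 8)*(-4))²)*62 = (-114 + (-2 + (-8 - 8)*(-4))²)*62 = (-114 + (-2 - 16*(-4))²)*62 = (-114 + (-2 + 64)²)*62 = (-114 + 62²)*62 = (-114 + 3844)*62 = 3730*62 = 231260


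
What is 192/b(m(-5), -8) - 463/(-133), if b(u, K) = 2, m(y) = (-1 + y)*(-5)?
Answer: 13231/133 ≈ 99.481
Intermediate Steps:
m(y) = 5 - 5*y
192/b(m(-5), -8) - 463/(-133) = 192/2 - 463/(-133) = 192*(½) - 463*(-1/133) = 96 + 463/133 = 13231/133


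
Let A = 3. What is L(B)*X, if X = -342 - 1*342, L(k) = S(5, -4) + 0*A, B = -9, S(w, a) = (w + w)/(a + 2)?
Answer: 3420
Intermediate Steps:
S(w, a) = 2*w/(2 + a) (S(w, a) = (2*w)/(2 + a) = 2*w/(2 + a))
L(k) = -5 (L(k) = 2*5/(2 - 4) + 0*3 = 2*5/(-2) + 0 = 2*5*(-½) + 0 = -5 + 0 = -5)
X = -684 (X = -342 - 342 = -684)
L(B)*X = -5*(-684) = 3420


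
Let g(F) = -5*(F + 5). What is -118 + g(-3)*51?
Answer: -628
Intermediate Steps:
g(F) = -25 - 5*F (g(F) = -5*(5 + F) = -25 - 5*F)
-118 + g(-3)*51 = -118 + (-25 - 5*(-3))*51 = -118 + (-25 + 15)*51 = -118 - 10*51 = -118 - 510 = -628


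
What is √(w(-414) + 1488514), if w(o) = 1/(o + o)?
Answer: √28347260593/138 ≈ 1220.0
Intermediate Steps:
w(o) = 1/(2*o)
√(w(-414) + 1488514) = √((½)/(-414) + 1488514) = √((½)*(-1/414) + 1488514) = √(-1/828 + 1488514) = √(1232489591/828) = √28347260593/138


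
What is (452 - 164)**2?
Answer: 82944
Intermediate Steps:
(452 - 164)**2 = 288**2 = 82944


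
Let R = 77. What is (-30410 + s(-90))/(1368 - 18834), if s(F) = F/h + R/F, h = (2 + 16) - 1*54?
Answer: 684188/392985 ≈ 1.7410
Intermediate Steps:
h = -36 (h = 18 - 54 = -36)
s(F) = 77/F - F/36 (s(F) = F/(-36) + 77/F = F*(-1/36) + 77/F = -F/36 + 77/F = 77/F - F/36)
(-30410 + s(-90))/(1368 - 18834) = (-30410 + (77/(-90) - 1/36*(-90)))/(1368 - 18834) = (-30410 + (77*(-1/90) + 5/2))/(-17466) = (-30410 + (-77/90 + 5/2))*(-1/17466) = (-30410 + 74/45)*(-1/17466) = -1368376/45*(-1/17466) = 684188/392985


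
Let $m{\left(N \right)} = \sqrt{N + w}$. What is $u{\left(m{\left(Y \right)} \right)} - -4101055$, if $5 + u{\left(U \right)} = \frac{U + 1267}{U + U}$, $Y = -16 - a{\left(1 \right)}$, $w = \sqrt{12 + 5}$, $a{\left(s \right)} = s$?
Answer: $\frac{8202101}{2} - \frac{1267 i}{2 \sqrt{17 - \sqrt{17}}} \approx 4.1011 \cdot 10^{6} - 176.54 i$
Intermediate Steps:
$w = \sqrt{17} \approx 4.1231$
$Y = -17$ ($Y = -16 - 1 = -17$)
$m{\left(N \right)} = \sqrt{N + \sqrt{17}}$
$u{\left(U \right)} = -5 + \frac{1267 + U}{2 U}$ ($u{\left(U \right)} = -5 + \frac{U + 1267}{U + U} = -5 + \frac{1267 + U}{2 U}$)
$u{\left(m{\left(Y \right)} \right)} - -4101055 = \frac{1267 - 9 \sqrt{-17 + \sqrt{17}}}{2 \sqrt{-17 + \sqrt{17}}} - -4101055 = \frac{1267 - 9 \sqrt{-17 + \sqrt{17}}}{2 \sqrt{-17 + \sqrt{17}}} + 4101055 = 4101055 + \frac{1267 - 9 \sqrt{-17 + \sqrt{17}}}{2 \sqrt{-17 + \sqrt{17}}}$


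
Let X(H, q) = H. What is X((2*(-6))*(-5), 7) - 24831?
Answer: -24771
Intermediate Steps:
X((2*(-6))*(-5), 7) - 24831 = (2*(-6))*(-5) - 24831 = -12*(-5) - 24831 = 60 - 24831 = -24771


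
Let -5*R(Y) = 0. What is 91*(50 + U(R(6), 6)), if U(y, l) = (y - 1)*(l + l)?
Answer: 3458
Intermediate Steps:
R(Y) = 0 (R(Y) = -1/5*0 = 0)
U(y, l) = 2*l*(-1 + y) (U(y, l) = (-1 + y)*(2*l) = 2*l*(-1 + y))
91*(50 + U(R(6), 6)) = 91*(50 + 2*6*(-1 + 0)) = 91*(50 + 2*6*(-1)) = 91*(50 - 12) = 91*38 = 3458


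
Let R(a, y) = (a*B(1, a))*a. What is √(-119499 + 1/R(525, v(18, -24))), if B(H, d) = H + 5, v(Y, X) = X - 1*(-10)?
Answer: I*√1185728827494/3150 ≈ 345.69*I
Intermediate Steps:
v(Y, X) = 10 + X (v(Y, X) = X + 10 = 10 + X)
B(H, d) = 5 + H
R(a, y) = 6*a² (R(a, y) = (a*(5 + 1))*a = (a*6)*a = (6*a)*a = 6*a²)
√(-119499 + 1/R(525, v(18, -24))) = √(-119499 + 1/(6*525²)) = √(-119499 + 1/(6*275625)) = √(-119499 + 1/1653750) = √(-197621471249/1653750) = I*√1185728827494/3150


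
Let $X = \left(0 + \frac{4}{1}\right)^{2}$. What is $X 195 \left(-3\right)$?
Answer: $-9360$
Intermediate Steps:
$X = 16$ ($X = \left(0 + 4 \cdot 1\right)^{2} = \left(0 + 4\right)^{2} = 4^{2} = 16$)
$X 195 \left(-3\right) = 16 \cdot 195 \left(-3\right) = 16 \left(-585\right) = -9360$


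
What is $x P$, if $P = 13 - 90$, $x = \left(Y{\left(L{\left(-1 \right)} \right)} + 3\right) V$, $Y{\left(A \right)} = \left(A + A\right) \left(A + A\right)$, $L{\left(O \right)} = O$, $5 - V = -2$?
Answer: $-3773$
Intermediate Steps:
$V = 7$ ($V = 5 - -2 = 5 + 2 = 7$)
$Y{\left(A \right)} = 4 A^{2}$ ($Y{\left(A \right)} = 2 A 2 A = 4 A^{2}$)
$x = 49$ ($x = \left(4 \left(-1\right)^{2} + 3\right) 7 = \left(4 \cdot 1 + 3\right) 7 = \left(4 + 3\right) 7 = 7 \cdot 7 = 49$)
$P = -77$ ($P = 13 - 90 = -77$)
$x P = 49 \left(-77\right) = -3773$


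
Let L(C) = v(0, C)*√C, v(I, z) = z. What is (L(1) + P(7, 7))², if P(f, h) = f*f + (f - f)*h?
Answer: 2500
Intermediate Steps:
P(f, h) = f² (P(f, h) = f² + 0*h = f² + 0 = f²)
L(C) = C^(3/2) (L(C) = C*√C = C^(3/2))
(L(1) + P(7, 7))² = (1^(3/2) + 7²)² = (1 + 49)² = 50² = 2500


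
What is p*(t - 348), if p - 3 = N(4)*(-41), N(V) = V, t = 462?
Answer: -18354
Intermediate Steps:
p = -161 (p = 3 + 4*(-41) = 3 - 164 = -161)
p*(t - 348) = -161*(462 - 348) = -161*114 = -18354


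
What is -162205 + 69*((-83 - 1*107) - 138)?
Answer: -184837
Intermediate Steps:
-162205 + 69*((-83 - 1*107) - 138) = -162205 + 69*((-83 - 107) - 138) = -162205 + 69*(-190 - 138) = -162205 + 69*(-328) = -162205 - 22632 = -184837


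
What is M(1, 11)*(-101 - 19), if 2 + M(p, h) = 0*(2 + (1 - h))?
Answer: 240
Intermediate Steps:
M(p, h) = -2 (M(p, h) = -2 + 0*(2 + (1 - h)) = -2 + 0*(3 - h) = -2 + 0 = -2)
M(1, 11)*(-101 - 19) = -2*(-101 - 19) = -2*(-120) = 240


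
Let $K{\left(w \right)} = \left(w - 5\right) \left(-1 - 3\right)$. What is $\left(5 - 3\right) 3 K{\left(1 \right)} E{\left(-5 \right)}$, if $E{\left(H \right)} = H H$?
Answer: $2400$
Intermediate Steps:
$E{\left(H \right)} = H^{2}$
$K{\left(w \right)} = 20 - 4 w$ ($K{\left(w \right)} = \left(-5 + w\right) \left(-4\right) = 20 - 4 w$)
$\left(5 - 3\right) 3 K{\left(1 \right)} E{\left(-5 \right)} = \left(5 - 3\right) 3 \left(20 - 4\right) \left(-5\right)^{2} = 2 \cdot 3 \left(20 - 4\right) 25 = 6 \cdot 16 \cdot 25 = 96 \cdot 25 = 2400$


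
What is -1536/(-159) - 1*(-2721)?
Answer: 144725/53 ≈ 2730.7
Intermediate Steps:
-1536/(-159) - 1*(-2721) = -1536*(-1/159) + 2721 = 512/53 + 2721 = 144725/53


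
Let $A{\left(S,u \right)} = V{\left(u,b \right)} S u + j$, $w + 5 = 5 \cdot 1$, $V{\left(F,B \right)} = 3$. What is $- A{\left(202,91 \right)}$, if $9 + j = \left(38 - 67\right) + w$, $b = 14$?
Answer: $-55108$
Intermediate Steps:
$w = 0$ ($w = -5 + 5 \cdot 1 = -5 + 5 = 0$)
$j = -38$ ($j = -9 + \left(\left(38 - 67\right) + 0\right) = -9 + \left(-29 + 0\right) = -9 - 29 = -38$)
$A{\left(S,u \right)} = -38 + 3 S u$ ($A{\left(S,u \right)} = 3 S u - 38 = -38 + 3 S u$)
$- A{\left(202,91 \right)} = - (-38 + 3 \cdot 202 \cdot 91) = - (-38 + 55146) = \left(-1\right) 55108 = -55108$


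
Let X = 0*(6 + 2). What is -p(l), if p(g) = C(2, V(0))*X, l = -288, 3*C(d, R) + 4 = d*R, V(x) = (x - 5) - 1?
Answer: 0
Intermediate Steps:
V(x) = -6 + x (V(x) = (-5 + x) - 1 = -6 + x)
C(d, R) = -4/3 + R*d/3 (C(d, R) = -4/3 + (d*R)/3 = -4/3 + (R*d)/3 = -4/3 + R*d/3)
X = 0 (X = 0*8 = 0)
p(g) = 0 (p(g) = (-4/3 + (⅓)*(-6 + 0)*2)*0 = (-4/3 + (⅓)*(-6)*2)*0 = (-4/3 - 4)*0 = -16/3*0 = 0)
-p(l) = -1*0 = 0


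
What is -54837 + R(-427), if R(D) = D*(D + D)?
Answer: 309821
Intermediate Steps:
R(D) = 2*D² (R(D) = D*(2*D) = 2*D²)
-54837 + R(-427) = -54837 + 2*(-427)² = -54837 + 2*182329 = -54837 + 364658 = 309821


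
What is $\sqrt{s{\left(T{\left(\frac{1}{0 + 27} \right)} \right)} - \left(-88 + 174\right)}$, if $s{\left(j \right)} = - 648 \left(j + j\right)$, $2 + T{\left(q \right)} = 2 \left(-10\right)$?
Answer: $\sqrt{28426} \approx 168.6$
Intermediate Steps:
$T{\left(q \right)} = -22$ ($T{\left(q \right)} = -2 + 2 \left(-10\right) = -2 - 20 = -22$)
$s{\left(j \right)} = - 1296 j$ ($s{\left(j \right)} = - 648 \cdot 2 j = - 1296 j$)
$\sqrt{s{\left(T{\left(\frac{1}{0 + 27} \right)} \right)} - \left(-88 + 174\right)} = \sqrt{\left(-1296\right) \left(-22\right) - \left(-88 + 174\right)} = \sqrt{28512 - 86} = \sqrt{28426}$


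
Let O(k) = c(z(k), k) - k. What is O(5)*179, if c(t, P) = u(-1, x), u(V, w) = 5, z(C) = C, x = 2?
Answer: 0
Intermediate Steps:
c(t, P) = 5
O(k) = 5 - k
O(5)*179 = (5 - 1*5)*179 = (5 - 5)*179 = 0*179 = 0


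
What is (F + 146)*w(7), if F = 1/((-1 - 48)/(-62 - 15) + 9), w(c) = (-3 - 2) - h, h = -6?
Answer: 15487/106 ≈ 146.10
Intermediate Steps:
w(c) = 1 (w(c) = (-3 - 2) - 1*(-6) = -5 + 6 = 1)
F = 11/106 (F = 1/(-49/(-77) + 9) = 1/(-49*(-1/77) + 9) = 1/(7/11 + 9) = 1/(106/11) = 11/106 ≈ 0.10377)
(F + 146)*w(7) = (11/106 + 146)*1 = (15487/106)*1 = 15487/106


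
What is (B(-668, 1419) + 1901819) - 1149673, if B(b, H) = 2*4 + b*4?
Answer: 749482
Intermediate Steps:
B(b, H) = 8 + 4*b
(B(-668, 1419) + 1901819) - 1149673 = ((8 + 4*(-668)) + 1901819) - 1149673 = ((8 - 2672) + 1901819) - 1149673 = (-2664 + 1901819) - 1149673 = 1899155 - 1149673 = 749482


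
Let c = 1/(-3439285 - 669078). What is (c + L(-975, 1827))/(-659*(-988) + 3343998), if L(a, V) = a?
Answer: -2002826963/8206639968835 ≈ -0.00024405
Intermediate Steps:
c = -1/4108363 (c = 1/(-4108363) = -1/4108363 ≈ -2.4341e-7)
(c + L(-975, 1827))/(-659*(-988) + 3343998) = (-1/4108363 - 975)/(-659*(-988) + 3343998) = -4005653926/(4108363*(651092 + 3343998)) = -4005653926/4108363/3995090 = -4005653926/4108363*1/3995090 = -2002826963/8206639968835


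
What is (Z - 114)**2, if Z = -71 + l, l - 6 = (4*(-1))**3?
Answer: 59049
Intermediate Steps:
l = -58 (l = 6 + (4*(-1))**3 = 6 + (-4)**3 = 6 - 64 = -58)
Z = -129 (Z = -71 - 58 = -129)
(Z - 114)**2 = (-129 - 114)**2 = (-243)**2 = 59049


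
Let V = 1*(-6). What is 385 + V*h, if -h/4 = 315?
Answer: 7945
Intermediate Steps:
V = -6
h = -1260 (h = -4*315 = -1260)
385 + V*h = 385 - 6*(-1260) = 385 + 7560 = 7945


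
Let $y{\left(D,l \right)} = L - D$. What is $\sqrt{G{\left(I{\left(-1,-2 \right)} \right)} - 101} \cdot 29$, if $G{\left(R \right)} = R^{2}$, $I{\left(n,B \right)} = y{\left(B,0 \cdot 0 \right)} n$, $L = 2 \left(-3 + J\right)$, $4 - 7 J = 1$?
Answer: $\frac{29 i \sqrt{4465}}{7} \approx 276.83 i$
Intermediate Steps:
$J = \frac{3}{7}$ ($J = \frac{4}{7} - \frac{1}{7} = \frac{3}{7} \approx 0.42857$)
$L = - \frac{36}{7}$ ($L = 2 \left(-3 + \frac{3}{7}\right) = 2 \left(- \frac{18}{7}\right) = - \frac{36}{7} \approx -5.1429$)
$y{\left(D,l \right)} = - \frac{36}{7} - D$
$I{\left(n,B \right)} = n \left(- \frac{36}{7} - B\right)$ ($I{\left(n,B \right)} = \left(- \frac{36}{7} - B\right) n = n \left(- \frac{36}{7} - B\right)$)
$\sqrt{G{\left(I{\left(-1,-2 \right)} \right)} - 101} \cdot 29 = \sqrt{\left(\left(- \frac{1}{7}\right) \left(-1\right) \left(36 + 7 \left(-2\right)\right)\right)^{2} - 101} \cdot 29 = \sqrt{\left(\left(- \frac{1}{7}\right) \left(-1\right) \left(36 - 14\right)\right)^{2} - 101} \cdot 29 = \sqrt{\left(\left(- \frac{1}{7}\right) \left(-1\right) 22\right)^{2} - 101} \cdot 29 = \sqrt{\left(\frac{22}{7}\right)^{2} - 101} \cdot 29 = \sqrt{\frac{484}{49} - 101} \cdot 29 = \sqrt{- \frac{4465}{49}} \cdot 29 = \frac{i \sqrt{4465}}{7} \cdot 29 = \frac{29 i \sqrt{4465}}{7}$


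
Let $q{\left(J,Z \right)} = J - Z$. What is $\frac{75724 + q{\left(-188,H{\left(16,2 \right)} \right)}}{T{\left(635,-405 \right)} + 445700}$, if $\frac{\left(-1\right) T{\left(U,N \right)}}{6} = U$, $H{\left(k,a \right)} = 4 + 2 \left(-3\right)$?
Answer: $\frac{37769}{220945} \approx 0.17094$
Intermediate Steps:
$H{\left(k,a \right)} = -2$ ($H{\left(k,a \right)} = 4 - 6 = -2$)
$T{\left(U,N \right)} = - 6 U$
$\frac{75724 + q{\left(-188,H{\left(16,2 \right)} \right)}}{T{\left(635,-405 \right)} + 445700} = \frac{75724 - 186}{\left(-6\right) 635 + 445700} = \frac{75724 + \left(-188 + 2\right)}{-3810 + 445700} = \frac{75724 - 186}{441890} = 75538 \cdot \frac{1}{441890} = \frac{37769}{220945}$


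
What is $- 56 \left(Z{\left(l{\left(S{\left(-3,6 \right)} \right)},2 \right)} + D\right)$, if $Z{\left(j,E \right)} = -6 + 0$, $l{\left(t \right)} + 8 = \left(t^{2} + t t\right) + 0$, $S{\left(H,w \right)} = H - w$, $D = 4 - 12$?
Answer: $784$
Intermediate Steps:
$D = -8$ ($D = 4 - 12 = -8$)
$l{\left(t \right)} = -8 + 2 t^{2}$ ($l{\left(t \right)} = -8 + \left(\left(t^{2} + t t\right) + 0\right) = -8 + \left(\left(t^{2} + t^{2}\right) + 0\right) = -8 + \left(2 t^{2} + 0\right) = -8 + 2 t^{2}$)
$Z{\left(j,E \right)} = -6$
$- 56 \left(Z{\left(l{\left(S{\left(-3,6 \right)} \right)},2 \right)} + D\right) = - 56 \left(-6 - 8\right) = \left(-56\right) \left(-14\right) = 784$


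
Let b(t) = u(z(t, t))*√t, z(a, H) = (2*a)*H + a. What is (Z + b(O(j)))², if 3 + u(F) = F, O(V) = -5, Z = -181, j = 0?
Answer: 23941 - 15204*I*√5 ≈ 23941.0 - 33997.0*I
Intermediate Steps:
z(a, H) = a + 2*H*a (z(a, H) = 2*H*a + a = a + 2*H*a)
u(F) = -3 + F
b(t) = √t*(-3 + t*(1 + 2*t)) (b(t) = (-3 + t*(1 + 2*t))*√t = √t*(-3 + t*(1 + 2*t)))
(Z + b(O(j)))² = (-181 + √(-5)*(-3 - 5*(1 + 2*(-5))))² = (-181 + (I*√5)*(-3 - 5*(1 - 10)))² = (-181 + (I*√5)*(-3 - 5*(-9)))² = (-181 + (I*√5)*(-3 + 45))² = (-181 + (I*√5)*42)² = (-181 + 42*I*√5)²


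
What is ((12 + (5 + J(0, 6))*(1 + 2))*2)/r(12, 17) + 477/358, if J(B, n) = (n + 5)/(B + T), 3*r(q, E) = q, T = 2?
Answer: 16527/716 ≈ 23.082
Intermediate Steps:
r(q, E) = q/3
J(B, n) = (5 + n)/(2 + B) (J(B, n) = (n + 5)/(B + 2) = (5 + n)/(2 + B))
((12 + (5 + J(0, 6))*(1 + 2))*2)/r(12, 17) + 477/358 = ((12 + (5 + (5 + 6)/(2 + 0))*(1 + 2))*2)/(((1/3)*12)) + 477/358 = ((12 + (5 + 11/2)*3)*2)/4 + 477*(1/358) = ((12 + (5 + (1/2)*11)*3)*2)*(1/4) + 477/358 = ((12 + (5 + 11/2)*3)*2)*(1/4) + 477/358 = ((12 + (21/2)*3)*2)*(1/4) + 477/358 = ((12 + 63/2)*2)*(1/4) + 477/358 = ((87/2)*2)*(1/4) + 477/358 = 87*(1/4) + 477/358 = 87/4 + 477/358 = 16527/716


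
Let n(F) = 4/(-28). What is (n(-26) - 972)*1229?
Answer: -8363345/7 ≈ -1.1948e+6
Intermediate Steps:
n(F) = -⅐ (n(F) = 4*(-1/28) = -⅐)
(n(-26) - 972)*1229 = (-⅐ - 972)*1229 = -6805/7*1229 = -8363345/7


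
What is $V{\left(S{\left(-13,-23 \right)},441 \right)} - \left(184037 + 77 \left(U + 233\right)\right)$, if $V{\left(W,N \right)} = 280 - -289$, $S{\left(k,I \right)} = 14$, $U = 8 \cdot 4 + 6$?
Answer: $-204335$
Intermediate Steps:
$U = 38$ ($U = 32 + 6 = 38$)
$V{\left(W,N \right)} = 569$ ($V{\left(W,N \right)} = 280 + 289 = 569$)
$V{\left(S{\left(-13,-23 \right)},441 \right)} - \left(184037 + 77 \left(U + 233\right)\right) = 569 - \left(184037 + 77 \left(38 + 233\right)\right) = 569 - 204904 = -204335$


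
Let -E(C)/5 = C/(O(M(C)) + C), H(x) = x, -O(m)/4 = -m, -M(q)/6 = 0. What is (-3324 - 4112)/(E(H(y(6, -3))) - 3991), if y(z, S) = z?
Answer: 1859/999 ≈ 1.8609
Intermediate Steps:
M(q) = 0 (M(q) = -6*0 = 0)
O(m) = 4*m (O(m) = -(-4)*m = 4*m)
E(C) = -5 (E(C) = -5*C/(4*0 + C) = -5*C/(0 + C) = -5*C/C = -5*1 = -5)
(-3324 - 4112)/(E(H(y(6, -3))) - 3991) = (-3324 - 4112)/(-5 - 3991) = -7436/(-3996) = -7436*(-1/3996) = 1859/999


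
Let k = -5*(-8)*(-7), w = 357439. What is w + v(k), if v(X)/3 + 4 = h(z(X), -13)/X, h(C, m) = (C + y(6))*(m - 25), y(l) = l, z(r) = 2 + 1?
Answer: 50040293/140 ≈ 3.5743e+5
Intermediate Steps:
z(r) = 3
h(C, m) = (-25 + m)*(6 + C) (h(C, m) = (C + 6)*(m - 25) = (6 + C)*(-25 + m) = (-25 + m)*(6 + C))
k = -280 (k = 40*(-7) = -280)
v(X) = -12 - 1026/X (v(X) = -12 + 3*((-150 - 25*3 + 6*(-13) + 3*(-13))/X) = -12 + 3*((-150 - 75 - 78 - 39)/X) = -12 + 3*(-342/X) = -12 - 1026/X)
w + v(k) = 357439 + (-12 - 1026/(-280)) = 357439 + (-12 - 1026*(-1/280)) = 357439 + (-12 + 513/140) = 357439 - 1167/140 = 50040293/140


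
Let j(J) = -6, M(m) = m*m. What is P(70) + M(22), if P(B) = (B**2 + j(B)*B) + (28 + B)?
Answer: 5062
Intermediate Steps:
M(m) = m**2
P(B) = 28 + B**2 - 5*B (P(B) = (B**2 - 6*B) + (28 + B) = 28 + B**2 - 5*B)
P(70) + M(22) = (28 + 70**2 - 5*70) + 22**2 = (28 + 4900 - 350) + 484 = 4578 + 484 = 5062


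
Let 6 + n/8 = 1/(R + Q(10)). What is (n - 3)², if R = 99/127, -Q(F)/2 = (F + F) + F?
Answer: 147907160569/56565441 ≈ 2614.8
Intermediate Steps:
Q(F) = -6*F (Q(F) = -2*((F + F) + F) = -2*(2*F + F) = -6*F)
R = 99/127 (R = 99*(1/127) = 99/127 ≈ 0.77953)
n = -362024/7521 (n = -48 + 8/(99/127 - 6*10) = -48 + 8/(99/127 - 60) = -48 + 8/(-7521/127) = -48 + 8*(-127/7521) = -48 - 1016/7521 = -362024/7521 ≈ -48.135)
(n - 3)² = (-362024/7521 - 3)² = (-384587/7521)² = 147907160569/56565441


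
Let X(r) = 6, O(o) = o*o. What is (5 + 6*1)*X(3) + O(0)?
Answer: 66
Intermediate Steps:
O(o) = o²
(5 + 6*1)*X(3) + O(0) = (5 + 6*1)*6 + 0² = (5 + 6)*6 + 0 = 11*6 + 0 = 66 + 0 = 66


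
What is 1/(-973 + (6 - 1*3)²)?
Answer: -1/964 ≈ -0.0010373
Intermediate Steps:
1/(-973 + (6 - 1*3)²) = 1/(-973 + (6 - 3)²) = 1/(-973 + 3²) = 1/(-973 + 9) = 1/(-964) = -1/964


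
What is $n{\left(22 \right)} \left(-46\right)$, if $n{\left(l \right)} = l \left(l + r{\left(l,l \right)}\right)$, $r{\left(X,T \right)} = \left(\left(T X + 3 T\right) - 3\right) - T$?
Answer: $-553564$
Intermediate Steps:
$r{\left(X,T \right)} = -3 + 2 T + T X$ ($r{\left(X,T \right)} = \left(\left(3 T + T X\right) - 3\right) - T = \left(-3 + 3 T + T X\right) - T = -3 + 2 T + T X$)
$n{\left(l \right)} = l \left(-3 + l^{2} + 3 l\right)$ ($n{\left(l \right)} = l \left(l + \left(-3 + 2 l + l l\right)\right) = l \left(l + \left(-3 + 2 l + l^{2}\right)\right) = l \left(l + \left(-3 + l^{2} + 2 l\right)\right) = l \left(-3 + l^{2} + 3 l\right)$)
$n{\left(22 \right)} \left(-46\right) = 22 \left(-3 + 22^{2} + 3 \cdot 22\right) \left(-46\right) = 22 \left(-3 + 484 + 66\right) \left(-46\right) = 22 \cdot 547 \left(-46\right) = 12034 \left(-46\right) = -553564$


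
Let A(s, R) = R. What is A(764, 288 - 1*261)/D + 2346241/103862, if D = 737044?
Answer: 78603893449/3479584724 ≈ 22.590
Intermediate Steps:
A(764, 288 - 1*261)/D + 2346241/103862 = (288 - 1*261)/737044 + 2346241/103862 = (288 - 261)*(1/737044) + 2346241*(1/103862) = 27*(1/737044) + 2346241/103862 = 27/737044 + 2346241/103862 = 78603893449/3479584724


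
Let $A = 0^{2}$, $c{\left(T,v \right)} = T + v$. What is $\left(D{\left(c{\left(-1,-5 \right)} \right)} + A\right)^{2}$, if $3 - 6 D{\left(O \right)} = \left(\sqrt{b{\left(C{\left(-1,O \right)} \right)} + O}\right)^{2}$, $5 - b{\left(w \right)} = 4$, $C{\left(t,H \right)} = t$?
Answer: $\frac{16}{9} \approx 1.7778$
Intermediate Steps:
$b{\left(w \right)} = 1$ ($b{\left(w \right)} = 5 - 4 = 1$)
$A = 0$
$D{\left(O \right)} = \frac{1}{3} - \frac{O}{6}$ ($D{\left(O \right)} = \frac{1}{2} - \frac{\left(\sqrt{1 + O}\right)^{2}}{6} = \frac{1}{2} - \frac{1 + O}{6} = \frac{1}{2} - \left(\frac{1}{6} + \frac{O}{6}\right) = \frac{1}{3} - \frac{O}{6}$)
$\left(D{\left(c{\left(-1,-5 \right)} \right)} + A\right)^{2} = \left(\left(\frac{1}{3} - \frac{-1 - 5}{6}\right) + 0\right)^{2} = \left(\left(\frac{1}{3} - -1\right) + 0\right)^{2} = \left(\left(\frac{1}{3} + 1\right) + 0\right)^{2} = \left(\frac{4}{3} + 0\right)^{2} = \left(\frac{4}{3}\right)^{2} = \frac{16}{9}$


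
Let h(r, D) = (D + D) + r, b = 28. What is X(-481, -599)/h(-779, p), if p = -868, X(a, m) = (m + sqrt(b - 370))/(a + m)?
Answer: -599/2716200 + I*sqrt(38)/905400 ≈ -0.00022053 + 6.8085e-6*I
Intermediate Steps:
X(a, m) = (m + 3*I*sqrt(38))/(a + m) (X(a, m) = (m + sqrt(28 - 370))/(a + m) = (m + sqrt(-342))/(a + m) = (m + 3*I*sqrt(38))/(a + m))
h(r, D) = r + 2*D (h(r, D) = 2*D + r = r + 2*D)
X(-481, -599)/h(-779, p) = ((-599 + 3*I*sqrt(38))/(-481 - 599))/(-779 + 2*(-868)) = ((-599 + 3*I*sqrt(38))/(-1080))/(-779 - 1736) = -(-599 + 3*I*sqrt(38))/1080/(-2515) = (599/1080 - I*sqrt(38)/360)*(-1/2515) = -599/2716200 + I*sqrt(38)/905400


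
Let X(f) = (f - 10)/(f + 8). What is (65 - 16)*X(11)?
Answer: 49/19 ≈ 2.5789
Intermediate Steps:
X(f) = (-10 + f)/(8 + f)
(65 - 16)*X(11) = (65 - 16)*((-10 + 11)/(8 + 11)) = 49*(1/19) = 49/19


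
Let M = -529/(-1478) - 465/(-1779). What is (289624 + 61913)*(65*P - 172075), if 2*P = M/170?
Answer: -3605176750721100753/59598872 ≈ -6.0491e+10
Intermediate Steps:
M = 542787/876454 (M = -529*(-1/1478) - 465*(-1/1779) = 529/1478 + 155/593 = 542787/876454 ≈ 0.61930)
P = 542787/297994360 (P = ((542787/876454)/170)/2 = ((542787/876454)*(1/170))/2 = (1/2)*(542787/148997180) = 542787/297994360 ≈ 0.0018215)
(289624 + 61913)*(65*P - 172075) = (289624 + 61913)*(65*(542787/297994360) - 172075) = 351537*(7056231/59598872 - 172075) = 351537*(-10255468843169/59598872) = -3605176750721100753/59598872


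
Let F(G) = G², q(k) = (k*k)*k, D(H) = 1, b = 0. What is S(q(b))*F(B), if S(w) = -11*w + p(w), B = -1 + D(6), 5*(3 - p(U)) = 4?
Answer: 0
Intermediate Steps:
p(U) = 11/5 (p(U) = 3 - ⅕*4 = 3 - ⅘ = 11/5)
q(k) = k³ (q(k) = k²*k = k³)
B = 0 (B = -1 + 1 = 0)
S(w) = 11/5 - 11*w (S(w) = -11*w + 11/5 = 11/5 - 11*w)
S(q(b))*F(B) = (11/5 - 11*0³)*0² = (11/5 - 11*0)*0 = (11/5 + 0)*0 = (11/5)*0 = 0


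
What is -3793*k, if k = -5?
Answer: 18965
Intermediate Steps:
-3793*k = -3793*(-5) = 18965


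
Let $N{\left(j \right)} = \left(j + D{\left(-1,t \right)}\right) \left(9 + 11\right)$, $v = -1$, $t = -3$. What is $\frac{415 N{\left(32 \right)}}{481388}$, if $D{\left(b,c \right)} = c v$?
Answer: $\frac{72625}{120347} \approx 0.60346$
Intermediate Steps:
$D{\left(b,c \right)} = - c$ ($D{\left(b,c \right)} = c \left(-1\right) = - c$)
$N{\left(j \right)} = 60 + 20 j$ ($N{\left(j \right)} = \left(j - -3\right) \left(9 + 11\right) = \left(j + 3\right) 20 = \left(3 + j\right) 20 = 60 + 20 j$)
$\frac{415 N{\left(32 \right)}}{481388} = \frac{415 \left(60 + 20 \cdot 32\right)}{481388} = 415 \left(60 + 640\right) \frac{1}{481388} = 415 \cdot 700 \cdot \frac{1}{481388} = 290500 \cdot \frac{1}{481388} = \frac{72625}{120347}$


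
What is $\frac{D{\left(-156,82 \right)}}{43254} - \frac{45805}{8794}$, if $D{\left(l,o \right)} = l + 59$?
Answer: $- \frac{495525622}{95093919} \approx -5.2109$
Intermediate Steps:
$D{\left(l,o \right)} = 59 + l$
$\frac{D{\left(-156,82 \right)}}{43254} - \frac{45805}{8794} = \frac{59 - 156}{43254} - \frac{45805}{8794} = \left(-97\right) \frac{1}{43254} - \frac{45805}{8794} = - \frac{97}{43254} - \frac{45805}{8794} = - \frac{495525622}{95093919}$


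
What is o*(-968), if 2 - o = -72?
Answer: -71632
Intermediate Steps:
o = 74 (o = 2 - 1*(-72) = 2 + 72 = 74)
o*(-968) = 74*(-968) = -71632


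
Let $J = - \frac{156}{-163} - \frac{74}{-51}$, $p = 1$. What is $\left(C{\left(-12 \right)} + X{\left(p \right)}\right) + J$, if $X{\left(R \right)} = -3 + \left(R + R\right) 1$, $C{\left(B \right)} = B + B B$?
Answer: $\frac{1109021}{8313} \approx 133.41$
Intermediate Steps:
$C{\left(B \right)} = B + B^{2}$
$J = \frac{20018}{8313}$ ($J = \left(-156\right) \left(- \frac{1}{163}\right) - - \frac{74}{51} = \frac{156}{163} + \frac{74}{51} = \frac{20018}{8313} \approx 2.408$)
$X{\left(R \right)} = -3 + 2 R$ ($X{\left(R \right)} = -3 + 2 R 1 = -3 + 2 R$)
$\left(C{\left(-12 \right)} + X{\left(p \right)}\right) + J = \left(- 12 \left(1 - 12\right) + \left(-3 + 2 \cdot 1\right)\right) + \frac{20018}{8313} = \left(\left(-12\right) \left(-11\right) + \left(-3 + 2\right)\right) + \frac{20018}{8313} = \left(132 - 1\right) + \frac{20018}{8313} = 131 + \frac{20018}{8313} = \frac{1109021}{8313}$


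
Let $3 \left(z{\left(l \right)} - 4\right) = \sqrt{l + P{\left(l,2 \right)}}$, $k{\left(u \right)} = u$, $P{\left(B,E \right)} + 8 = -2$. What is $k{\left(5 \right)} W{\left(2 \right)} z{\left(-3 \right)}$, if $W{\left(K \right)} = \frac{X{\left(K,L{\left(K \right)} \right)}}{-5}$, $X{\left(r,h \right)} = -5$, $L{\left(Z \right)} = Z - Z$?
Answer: $20 + \frac{5 i \sqrt{13}}{3} \approx 20.0 + 6.0093 i$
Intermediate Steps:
$L{\left(Z \right)} = 0$
$P{\left(B,E \right)} = -10$ ($P{\left(B,E \right)} = -8 - 2 = -10$)
$W{\left(K \right)} = 1$ ($W{\left(K \right)} = - \frac{5}{-5} = \left(-5\right) \left(- \frac{1}{5}\right) = 1$)
$z{\left(l \right)} = 4 + \frac{\sqrt{-10 + l}}{3}$ ($z{\left(l \right)} = 4 + \frac{\sqrt{l - 10}}{3} = 4 + \frac{\sqrt{-10 + l}}{3}$)
$k{\left(5 \right)} W{\left(2 \right)} z{\left(-3 \right)} = 5 \cdot 1 \left(4 + \frac{\sqrt{-10 - 3}}{3}\right) = 5 \left(4 + \frac{\sqrt{-13}}{3}\right) = 5 \left(4 + \frac{i \sqrt{13}}{3}\right) = 20 + \frac{5 i \sqrt{13}}{3}$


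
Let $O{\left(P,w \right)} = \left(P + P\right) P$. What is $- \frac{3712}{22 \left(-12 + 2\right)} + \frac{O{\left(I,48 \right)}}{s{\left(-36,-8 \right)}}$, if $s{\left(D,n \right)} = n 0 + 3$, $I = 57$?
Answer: $\frac{120058}{55} \approx 2182.9$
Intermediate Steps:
$s{\left(D,n \right)} = 3$ ($s{\left(D,n \right)} = 0 + 3 = 3$)
$O{\left(P,w \right)} = 2 P^{2}$ ($O{\left(P,w \right)} = 2 P P = 2 P^{2}$)
$- \frac{3712}{22 \left(-12 + 2\right)} + \frac{O{\left(I,48 \right)}}{s{\left(-36,-8 \right)}} = - \frac{3712}{22 \left(-12 + 2\right)} + \frac{2 \cdot 57^{2}}{3} = - \frac{3712}{22 \left(-10\right)} + 2 \cdot 3249 \cdot \frac{1}{3} = - \frac{3712}{-220} + 6498 \cdot \frac{1}{3} = \left(-3712\right) \left(- \frac{1}{220}\right) + 2166 = \frac{928}{55} + 2166 = \frac{120058}{55}$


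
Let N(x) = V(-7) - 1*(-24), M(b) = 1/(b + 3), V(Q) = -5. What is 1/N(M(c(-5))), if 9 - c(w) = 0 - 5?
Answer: 1/19 ≈ 0.052632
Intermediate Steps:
c(w) = 14 (c(w) = 9 - (0 - 5) = 9 - 1*(-5) = 9 + 5 = 14)
M(b) = 1/(3 + b)
N(x) = 19 (N(x) = -5 - 1*(-24) = -5 + 24 = 19)
1/N(M(c(-5))) = 1/19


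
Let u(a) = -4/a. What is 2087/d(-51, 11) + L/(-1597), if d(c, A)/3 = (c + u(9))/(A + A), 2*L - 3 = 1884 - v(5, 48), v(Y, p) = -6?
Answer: -440824407/1478822 ≈ -298.09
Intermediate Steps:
L = 1893/2 (L = 3/2 + (1884 - 1*(-6))/2 = 3/2 + (1884 + 6)/2 = 3/2 + (½)*1890 = 3/2 + 945 = 1893/2 ≈ 946.50)
d(c, A) = 3*(-4/9 + c)/(2*A) (d(c, A) = 3*((c - 4/9)/(A + A)) = 3*((c - 4*⅑)/((2*A))) = 3*((c - 4/9)*(1/(2*A))) = 3*((-4/9 + c)*(1/(2*A))) = 3*((-4/9 + c)/(2*A)) = 3*(-4/9 + c)/(2*A))
2087/d(-51, 11) + L/(-1597) = 2087/(((⅙)*(-4 + 9*(-51))/11)) + (1893/2)/(-1597) = 2087/(((⅙)*(1/11)*(-4 - 459))) + (1893/2)*(-1/1597) = 2087/(((⅙)*(1/11)*(-463))) - 1893/3194 = 2087/(-463/66) - 1893/3194 = 2087*(-66/463) - 1893/3194 = -137742/463 - 1893/3194 = -440824407/1478822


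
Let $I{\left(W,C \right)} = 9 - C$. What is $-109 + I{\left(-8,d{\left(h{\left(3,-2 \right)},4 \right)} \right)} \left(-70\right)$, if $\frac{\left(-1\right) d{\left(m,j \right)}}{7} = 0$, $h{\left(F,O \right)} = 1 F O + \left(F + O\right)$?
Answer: $-739$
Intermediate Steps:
$h{\left(F,O \right)} = F + O + F O$ ($h{\left(F,O \right)} = F O + \left(F + O\right) = F + O + F O$)
$d{\left(m,j \right)} = 0$ ($d{\left(m,j \right)} = \left(-7\right) 0 = 0$)
$-109 + I{\left(-8,d{\left(h{\left(3,-2 \right)},4 \right)} \right)} \left(-70\right) = -109 + \left(9 - 0\right) \left(-70\right) = -109 + \left(9 + 0\right) \left(-70\right) = -109 + 9 \left(-70\right) = -109 - 630 = -739$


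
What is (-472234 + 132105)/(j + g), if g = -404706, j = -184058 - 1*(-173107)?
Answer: 340129/415657 ≈ 0.81829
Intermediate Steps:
j = -10951 (j = -184058 + 173107 = -10951)
(-472234 + 132105)/(j + g) = (-472234 + 132105)/(-10951 - 404706) = -340129/(-415657) = -340129*(-1/415657) = 340129/415657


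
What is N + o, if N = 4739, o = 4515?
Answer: 9254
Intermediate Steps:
N + o = 4739 + 4515 = 9254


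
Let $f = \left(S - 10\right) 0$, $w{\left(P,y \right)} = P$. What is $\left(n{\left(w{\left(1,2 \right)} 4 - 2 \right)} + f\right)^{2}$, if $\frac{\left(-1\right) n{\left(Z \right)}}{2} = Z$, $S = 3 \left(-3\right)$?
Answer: $16$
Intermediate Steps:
$S = -9$
$n{\left(Z \right)} = - 2 Z$
$f = 0$ ($f = \left(-9 - 10\right) 0 = \left(-19\right) 0 = 0$)
$\left(n{\left(w{\left(1,2 \right)} 4 - 2 \right)} + f\right)^{2} = \left(- 2 \left(1 \cdot 4 - 2\right) + 0\right)^{2} = \left(- 2 \left(4 - 2\right) + 0\right)^{2} = \left(\left(-2\right) 2 + 0\right)^{2} = \left(-4 + 0\right)^{2} = \left(-4\right)^{2} = 16$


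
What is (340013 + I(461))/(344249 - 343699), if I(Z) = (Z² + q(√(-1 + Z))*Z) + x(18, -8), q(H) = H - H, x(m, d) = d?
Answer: 276263/275 ≈ 1004.6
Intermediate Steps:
q(H) = 0
I(Z) = -8 + Z² (I(Z) = (Z² + 0*Z) - 8 = (Z² + 0) - 8 = Z² - 8 = -8 + Z²)
(340013 + I(461))/(344249 - 343699) = (340013 + (-8 + 461²))/(344249 - 343699) = (340013 + (-8 + 212521))/550 = (340013 + 212513)*(1/550) = 552526*(1/550) = 276263/275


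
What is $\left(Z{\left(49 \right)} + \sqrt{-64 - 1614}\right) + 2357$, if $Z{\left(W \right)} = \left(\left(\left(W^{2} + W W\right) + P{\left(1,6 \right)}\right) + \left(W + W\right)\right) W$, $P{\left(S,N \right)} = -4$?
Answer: $242261 + i \sqrt{1678} \approx 2.4226 \cdot 10^{5} + 40.963 i$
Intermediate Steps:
$Z{\left(W \right)} = W \left(-4 + 2 W + 2 W^{2}\right)$ ($Z{\left(W \right)} = \left(\left(\left(W^{2} + W W\right) - 4\right) + \left(W + W\right)\right) W = \left(\left(\left(W^{2} + W^{2}\right) - 4\right) + 2 W\right) W = \left(\left(2 W^{2} - 4\right) + 2 W\right) W = \left(\left(-4 + 2 W^{2}\right) + 2 W\right) W = \left(-4 + 2 W + 2 W^{2}\right) W = W \left(-4 + 2 W + 2 W^{2}\right)$)
$\left(Z{\left(49 \right)} + \sqrt{-64 - 1614}\right) + 2357 = \left(2 \cdot 49 \left(-2 + 49 + 49^{2}\right) + \sqrt{-64 - 1614}\right) + 2357 = \left(2 \cdot 49 \left(-2 + 49 + 2401\right) + \sqrt{-1678}\right) + 2357 = \left(2 \cdot 49 \cdot 2448 + i \sqrt{1678}\right) + 2357 = \left(239904 + i \sqrt{1678}\right) + 2357 = 242261 + i \sqrt{1678}$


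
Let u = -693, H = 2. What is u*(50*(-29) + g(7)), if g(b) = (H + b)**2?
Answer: 948717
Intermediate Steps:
g(b) = (2 + b)**2
u*(50*(-29) + g(7)) = -693*(50*(-29) + (2 + 7)**2) = -693*(-1450 + 9**2) = -693*(-1450 + 81) = -693*(-1369) = 948717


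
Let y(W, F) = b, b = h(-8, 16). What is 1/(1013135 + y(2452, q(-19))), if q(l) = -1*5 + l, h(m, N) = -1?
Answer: 1/1013134 ≈ 9.8704e-7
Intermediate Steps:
q(l) = -5 + l
b = -1
y(W, F) = -1
1/(1013135 + y(2452, q(-19))) = 1/(1013135 - 1) = 1/1013134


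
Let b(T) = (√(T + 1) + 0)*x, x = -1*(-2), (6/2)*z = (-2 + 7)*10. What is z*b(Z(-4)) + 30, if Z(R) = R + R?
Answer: 30 + 100*I*√7/3 ≈ 30.0 + 88.192*I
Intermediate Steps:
z = 50/3 (z = ((-2 + 7)*10)/3 = (5*10)/3 = (⅓)*50 = 50/3 ≈ 16.667)
x = 2
Z(R) = 2*R
b(T) = 2*√(1 + T) (b(T) = (√(T + 1) + 0)*2 = (√(1 + T) + 0)*2 = √(1 + T)*2 = 2*√(1 + T))
z*b(Z(-4)) + 30 = 50*(2*√(1 + 2*(-4)))/3 + 30 = 50*(2*√(1 - 8))/3 + 30 = 50*(2*√(-7))/3 + 30 = 50*(2*(I*√7))/3 + 30 = 50*(2*I*√7)/3 + 30 = 100*I*√7/3 + 30 = 30 + 100*I*√7/3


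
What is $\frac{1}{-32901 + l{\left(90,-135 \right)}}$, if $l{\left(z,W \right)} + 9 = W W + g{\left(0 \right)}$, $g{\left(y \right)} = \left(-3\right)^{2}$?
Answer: $- \frac{1}{14676} \approx -6.8138 \cdot 10^{-5}$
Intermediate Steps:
$g{\left(y \right)} = 9$
$l{\left(z,W \right)} = W^{2}$ ($l{\left(z,W \right)} = -9 + \left(W W + 9\right) = -9 + \left(W^{2} + 9\right) = -9 + \left(9 + W^{2}\right) = W^{2}$)
$\frac{1}{-32901 + l{\left(90,-135 \right)}} = \frac{1}{-32901 + \left(-135\right)^{2}} = \frac{1}{-32901 + 18225} = \frac{1}{-14676} = - \frac{1}{14676}$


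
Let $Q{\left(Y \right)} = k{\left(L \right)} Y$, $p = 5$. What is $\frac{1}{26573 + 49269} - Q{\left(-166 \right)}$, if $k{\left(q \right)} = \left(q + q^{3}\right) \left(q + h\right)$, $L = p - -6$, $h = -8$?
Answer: $\frac{50686422073}{75842} \approx 6.6832 \cdot 10^{5}$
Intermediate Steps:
$L = 11$ ($L = 5 - -6 = 5 + 6 = 11$)
$k{\left(q \right)} = \left(-8 + q\right) \left(q + q^{3}\right)$ ($k{\left(q \right)} = \left(q + q^{3}\right) \left(q - 8\right) = \left(q + q^{3}\right) \left(-8 + q\right) = \left(-8 + q\right) \left(q + q^{3}\right)$)
$Q{\left(Y \right)} = 4026 Y$ ($Q{\left(Y \right)} = 11 \left(-8 + 11 + 11^{3} - 8 \cdot 11^{2}\right) Y = 11 \left(-8 + 11 + 1331 - 968\right) Y = 11 \cdot 366 Y = 4026 Y$)
$\frac{1}{26573 + 49269} - Q{\left(-166 \right)} = \frac{1}{26573 + 49269} - 4026 \left(-166\right) = \frac{1}{75842} - -668316 = \frac{1}{75842} + 668316 = \frac{50686422073}{75842}$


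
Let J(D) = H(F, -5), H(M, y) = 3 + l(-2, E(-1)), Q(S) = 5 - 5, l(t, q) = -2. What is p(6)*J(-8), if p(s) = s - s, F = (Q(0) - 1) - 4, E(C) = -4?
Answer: 0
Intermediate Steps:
Q(S) = 0
F = -5 (F = (0 - 1) - 4 = -1 - 4 = -5)
H(M, y) = 1 (H(M, y) = 3 - 2 = 1)
p(s) = 0
J(D) = 1
p(6)*J(-8) = 0*1 = 0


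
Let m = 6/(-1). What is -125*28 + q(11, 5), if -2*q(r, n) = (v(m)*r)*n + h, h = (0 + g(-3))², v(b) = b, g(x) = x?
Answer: -6679/2 ≈ -3339.5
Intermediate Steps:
m = -6 (m = 6*(-1) = -6)
h = 9 (h = (0 - 3)² = (-3)² = 9)
q(r, n) = -9/2 + 3*n*r (q(r, n) = -((-6*r)*n + 9)/2 = -(-6*n*r + 9)/2 = -(9 - 6*n*r)/2 = -9/2 + 3*n*r)
-125*28 + q(11, 5) = -125*28 + (-9/2 + 3*5*11) = -3500 + (-9/2 + 165) = -3500 + 321/2 = -6679/2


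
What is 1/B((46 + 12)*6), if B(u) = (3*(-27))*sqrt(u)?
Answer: -sqrt(87)/14094 ≈ -0.00066180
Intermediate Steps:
B(u) = -81*sqrt(u)
1/B((46 + 12)*6) = 1/(-81*sqrt(6)*sqrt(46 + 12)) = 1/(-81*2*sqrt(87)) = 1/(-162*sqrt(87)) = -sqrt(87)/14094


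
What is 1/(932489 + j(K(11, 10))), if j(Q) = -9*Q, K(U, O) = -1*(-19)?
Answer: 1/932318 ≈ 1.0726e-6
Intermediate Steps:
K(U, O) = 19
1/(932489 + j(K(11, 10))) = 1/(932489 - 9*19) = 1/(932489 - 171) = 1/932318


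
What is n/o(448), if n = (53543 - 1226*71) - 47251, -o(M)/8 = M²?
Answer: 40377/802816 ≈ 0.050294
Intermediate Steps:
o(M) = -8*M²
n = -80754 (n = (53543 - 87046) - 47251 = -33503 - 47251 = -80754)
n/o(448) = -80754/((-8*448²)) = -80754/((-8*200704)) = -80754/(-1605632) = -80754*(-1/1605632) = 40377/802816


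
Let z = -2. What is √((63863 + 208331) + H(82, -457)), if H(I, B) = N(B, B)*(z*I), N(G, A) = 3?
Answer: √271702 ≈ 521.25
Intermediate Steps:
H(I, B) = -6*I (H(I, B) = 3*(-2*I) = -6*I)
√((63863 + 208331) + H(82, -457)) = √((63863 + 208331) - 6*82) = √(272194 - 492) = √271702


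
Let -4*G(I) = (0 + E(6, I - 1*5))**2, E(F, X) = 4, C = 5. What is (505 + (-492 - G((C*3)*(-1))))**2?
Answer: 289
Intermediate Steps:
G(I) = -4 (G(I) = -(0 + 4)**2/4 = -1/4*4**2 = -1/4*16 = -4)
(505 + (-492 - G((C*3)*(-1))))**2 = (505 + (-492 - 1*(-4)))**2 = (505 + (-492 + 4))**2 = (505 - 488)**2 = 17**2 = 289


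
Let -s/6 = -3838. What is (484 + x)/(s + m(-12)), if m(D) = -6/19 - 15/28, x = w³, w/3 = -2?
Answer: 142576/12250443 ≈ 0.011638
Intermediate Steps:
w = -6 (w = 3*(-2) = -6)
s = 23028 (s = -6*(-3838) = 23028)
x = -216 (x = (-6)³ = -216)
m(D) = -453/532 (m(D) = -6*1/19 - 15*1/28 = -6/19 - 15/28 = -453/532)
(484 + x)/(s + m(-12)) = (484 - 216)/(23028 - 453/532) = 268/(12250443/532) = 268*(532/12250443) = 142576/12250443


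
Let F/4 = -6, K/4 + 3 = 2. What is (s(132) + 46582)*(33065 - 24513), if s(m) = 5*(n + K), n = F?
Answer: 397171984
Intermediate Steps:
K = -4 (K = -12 + 4*2 = -12 + 8 = -4)
F = -24 (F = 4*(-6) = -24)
n = -24
s(m) = -140 (s(m) = 5*(-24 - 4) = 5*(-28) = -140)
(s(132) + 46582)*(33065 - 24513) = (-140 + 46582)*(33065 - 24513) = 46442*8552 = 397171984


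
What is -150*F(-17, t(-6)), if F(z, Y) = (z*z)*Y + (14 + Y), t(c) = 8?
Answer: -350100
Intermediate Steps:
F(z, Y) = 14 + Y + Y*z² (F(z, Y) = z²*Y + (14 + Y) = Y*z² + (14 + Y) = 14 + Y + Y*z²)
-150*F(-17, t(-6)) = -150*(14 + 8 + 8*(-17)²) = -150*(14 + 8 + 8*289) = -150*(14 + 8 + 2312) = -150*2334 = -350100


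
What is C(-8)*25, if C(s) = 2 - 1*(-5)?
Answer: 175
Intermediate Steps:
C(s) = 7 (C(s) = 2 + 5 = 7)
C(-8)*25 = 7*25 = 175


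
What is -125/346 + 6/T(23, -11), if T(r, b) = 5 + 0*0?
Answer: 1451/1730 ≈ 0.83873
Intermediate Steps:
T(r, b) = 5 (T(r, b) = 5 + 0 = 5)
-125/346 + 6/T(23, -11) = -125/346 + 6/5 = 1451/1730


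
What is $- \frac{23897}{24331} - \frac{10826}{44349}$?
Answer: $- \frac{1323215459}{1079055519} \approx -1.2263$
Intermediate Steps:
$- \frac{23897}{24331} - \frac{10826}{44349} = - \frac{1323215459}{1079055519}$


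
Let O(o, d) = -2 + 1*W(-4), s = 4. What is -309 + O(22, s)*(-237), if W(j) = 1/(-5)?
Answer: 1062/5 ≈ 212.40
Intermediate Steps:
W(j) = -⅕ (W(j) = 1*(-⅕) = -⅕)
O(o, d) = -11/5 (O(o, d) = -2 + 1*(-⅕) = -2 - ⅕ = -11/5)
-309 + O(22, s)*(-237) = -309 - 11/5*(-237) = -309 + 2607/5 = 1062/5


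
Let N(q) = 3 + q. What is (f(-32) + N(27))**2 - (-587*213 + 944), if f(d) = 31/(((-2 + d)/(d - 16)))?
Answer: 37433659/289 ≈ 1.2953e+5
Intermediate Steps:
f(d) = 31*(-16 + d)/(-2 + d) (f(d) = 31/(((-2 + d)/(-16 + d))) = 31*((-16 + d)/(-2 + d)) = 31*(-16 + d)/(-2 + d))
(f(-32) + N(27))**2 - (-587*213 + 944) = (31*(-16 - 32)/(-2 - 32) + (3 + 27))**2 - (-587*213 + 944) = (31*(-48)/(-34) + 30)**2 - (-125031 + 944) = (31*(-1/34)*(-48) + 30)**2 - 1*(-124087) = (744/17 + 30)**2 + 124087 = (1254/17)**2 + 124087 = 1572516/289 + 124087 = 37433659/289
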